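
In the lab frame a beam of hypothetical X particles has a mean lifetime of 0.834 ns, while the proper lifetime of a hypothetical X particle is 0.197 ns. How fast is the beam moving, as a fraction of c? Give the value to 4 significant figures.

β ≈ 0.9717

γ = Δt/τ₀ = 0.834/0.197 = 4.23350
β = √(1 − 1/γ²) = √(1 − 1/4.23350²) = 0.9717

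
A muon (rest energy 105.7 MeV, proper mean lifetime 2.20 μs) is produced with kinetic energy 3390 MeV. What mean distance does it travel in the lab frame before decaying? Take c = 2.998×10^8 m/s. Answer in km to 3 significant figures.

γ = 1 + K/(m₀c²) = 1 + 3390/105.7 = 33.072
β = √(1 − 1/γ²) = 0.99954
Dilated lifetime: γτ₀ = 33.072 × 2.20 μs = 72.758 μs
d = βc·γτ₀ = 0.99954 × (2.998×10^8 m/s) × 7.2758×10^-5 s = 21.8 km

d ≈ 21.8 km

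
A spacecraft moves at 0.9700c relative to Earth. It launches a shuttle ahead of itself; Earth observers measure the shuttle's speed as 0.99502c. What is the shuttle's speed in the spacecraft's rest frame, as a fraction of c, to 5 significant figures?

u' ≈ 0.71833c

Inverse velocity addition: u' = (u − v)/(1 − uv/c²)
= (0.99502 − 0.9700)/(1 − 0.99502×0.9700) = 0.025020/0.03483060 = 0.71833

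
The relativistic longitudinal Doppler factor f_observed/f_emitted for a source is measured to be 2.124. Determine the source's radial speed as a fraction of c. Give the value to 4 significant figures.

f_obs/f_src = √((1+β)/(1−β)) = 2.124  ⇒  (1+β)/(1−β) = 4.51138
β = |1 − D²|/(1 + D²) = |1 − 4.51138|/(1 + 4.51138) = 0.6371

β ≈ 0.6371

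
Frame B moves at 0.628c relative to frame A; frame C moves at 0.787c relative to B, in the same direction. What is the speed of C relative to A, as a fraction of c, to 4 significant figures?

Compose boost 2: (0.787 + 0.628)/(1 + 0.787×0.628) = 1.415/1.49424 = 0.9470

u ≈ 0.9470c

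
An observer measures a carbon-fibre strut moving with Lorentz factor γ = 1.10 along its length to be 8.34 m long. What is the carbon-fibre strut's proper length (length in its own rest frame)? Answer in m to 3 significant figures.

γ = 1.10 (given)
L₀ = γL = 1.10 × 8.34 = 9.17 m

L₀ ≈ 9.17 m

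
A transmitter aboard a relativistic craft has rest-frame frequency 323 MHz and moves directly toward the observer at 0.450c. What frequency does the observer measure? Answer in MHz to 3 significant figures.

f_obs ≈ 524 MHz

Relativistic Doppler: f_obs = f_src √((1+β)/(1−β))
= 323 × √(1.4500/0.55000) = 323 × 1.6237 = 524 MHz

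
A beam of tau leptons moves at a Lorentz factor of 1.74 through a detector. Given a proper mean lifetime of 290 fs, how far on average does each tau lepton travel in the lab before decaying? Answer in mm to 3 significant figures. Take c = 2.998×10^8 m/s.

β = √(1 − 1/γ²) = √(1 − 1/1.74²) = 0.81836
Dilated lifetime: Δt = γτ₀ = 1.74 × 290 fs = 504.60 fs
d = vΔt = 0.81836c × 504.60 fs = 2.4534×10^8 m/s × 5.0460×10^-13 s = 0.124 mm

d ≈ 0.124 mm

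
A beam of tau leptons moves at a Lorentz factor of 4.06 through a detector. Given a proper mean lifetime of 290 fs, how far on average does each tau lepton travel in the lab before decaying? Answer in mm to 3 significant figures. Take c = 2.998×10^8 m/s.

d ≈ 0.342 mm

β = √(1 − 1/γ²) = √(1 − 1/4.06²) = 0.96919
Dilated lifetime: Δt = γτ₀ = 4.06 × 290 fs = 1177.4 fs
d = vΔt = 0.96919c × 1177.4 fs = 2.9056×10^8 m/s × 1.1774×10^-12 s = 0.342 mm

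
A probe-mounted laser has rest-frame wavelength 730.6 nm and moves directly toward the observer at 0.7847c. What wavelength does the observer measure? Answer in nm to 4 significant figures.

Relativistic Doppler: λ_obs = λ_src √((1−β)/(1+β))
= 730.6 × √(0.215300/1.78470) = 730.6 × 0.347328 = 253.8 nm

λ_obs ≈ 253.8 nm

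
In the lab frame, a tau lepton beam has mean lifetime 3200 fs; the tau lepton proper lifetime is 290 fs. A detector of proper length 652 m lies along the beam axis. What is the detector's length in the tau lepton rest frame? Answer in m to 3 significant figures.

L ≈ 59.1 m

Time dilation ⇒ γ = Δt/τ₀ = 3200/290 = 11.034
Length contraction: L = L₀/γ = 652/11.034 = 59.1 m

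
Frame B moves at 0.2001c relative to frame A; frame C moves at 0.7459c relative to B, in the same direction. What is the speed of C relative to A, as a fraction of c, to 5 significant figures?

Compose boost 2: (0.7459 + 0.2001)/(1 + 0.7459×0.2001) = 0.94600/1.149255 = 0.82314

u ≈ 0.82314c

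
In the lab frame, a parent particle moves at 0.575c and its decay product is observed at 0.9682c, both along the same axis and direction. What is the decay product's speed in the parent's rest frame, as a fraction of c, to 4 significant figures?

Inverse velocity addition: u' = (u − v)/(1 − uv/c²)
= (0.9682 − 0.575)/(1 − 0.9682×0.575) = 0.3932/0.443285 = 0.8870

u' ≈ 0.8870c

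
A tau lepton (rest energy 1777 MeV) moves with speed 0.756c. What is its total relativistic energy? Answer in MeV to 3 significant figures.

E ≈ 2710 MeV

γ = 1/√(1 − 0.756²) = 1.5277
E = γm₀c² = 1.5277 × 1777 MeV = 2710 MeV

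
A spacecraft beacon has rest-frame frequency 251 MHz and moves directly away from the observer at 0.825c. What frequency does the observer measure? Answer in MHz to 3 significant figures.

f_obs ≈ 77.7 MHz

Relativistic Doppler: f_obs = f_src √((1−β)/(1+β))
= 251 × √(0.17500/1.8250) = 251 × 0.30966 = 77.7 MHz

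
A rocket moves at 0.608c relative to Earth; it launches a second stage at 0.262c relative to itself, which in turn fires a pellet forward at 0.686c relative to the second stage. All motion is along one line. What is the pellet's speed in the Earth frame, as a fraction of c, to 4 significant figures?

Compose boost 2: (0.262 + 0.608)/(1 + 0.262×0.608) = 0.8700/1.15930 = 0.750455
Compose boost 3: (0.686 + 0.750455)/(1 + 0.686×0.750455) = 1.43646/1.51481 = 0.9483

u ≈ 0.9483c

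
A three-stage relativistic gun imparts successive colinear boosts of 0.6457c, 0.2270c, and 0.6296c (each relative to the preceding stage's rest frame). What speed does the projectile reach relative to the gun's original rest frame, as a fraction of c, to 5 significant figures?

u ≈ 0.94019c

Compose boost 2: (0.2270 + 0.6457)/(1 + 0.2270×0.6457) = 0.87270/1.146574 = 0.7611372
Compose boost 3: (0.6296 + 0.7611372)/(1 + 0.6296×0.7611372) = 1.390737/1.479212 = 0.94019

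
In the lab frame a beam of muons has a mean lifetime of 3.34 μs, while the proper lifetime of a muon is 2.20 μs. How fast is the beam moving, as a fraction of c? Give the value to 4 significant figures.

γ = Δt/τ₀ = 3.34/2.20 = 1.51818
β = √(1 − 1/γ²) = √(1 − 1/1.51818²) = 0.7524

β ≈ 0.7524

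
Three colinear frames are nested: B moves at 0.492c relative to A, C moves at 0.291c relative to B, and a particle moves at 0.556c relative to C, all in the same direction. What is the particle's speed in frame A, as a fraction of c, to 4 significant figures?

Compose boost 2: (0.291 + 0.492)/(1 + 0.291×0.492) = 0.7830/1.14317 = 0.684936
Compose boost 3: (0.556 + 0.684936)/(1 + 0.556×0.684936) = 1.24094/1.38082 = 0.8987

u ≈ 0.8987c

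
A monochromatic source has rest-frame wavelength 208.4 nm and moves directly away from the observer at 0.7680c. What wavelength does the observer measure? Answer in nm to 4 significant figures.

λ_obs ≈ 575.3 nm

Relativistic Doppler: λ_obs = λ_src √((1+β)/(1−β))
= 208.4 × √(1.76800/0.232000) = 208.4 × 2.76056 = 575.3 nm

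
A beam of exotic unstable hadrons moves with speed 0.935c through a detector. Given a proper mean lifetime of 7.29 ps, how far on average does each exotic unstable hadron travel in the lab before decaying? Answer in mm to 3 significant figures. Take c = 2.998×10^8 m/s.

γ = 1/√(1 − 0.935²) = 2.8197
Dilated lifetime: Δt = γτ₀ = 2.8197 × 7.29 ps = 20.556 ps
d = vΔt = 0.935c × 20.556 ps = 2.8031×10^8 m/s × 2.0556×10^-11 s = 5.76 mm

d ≈ 5.76 mm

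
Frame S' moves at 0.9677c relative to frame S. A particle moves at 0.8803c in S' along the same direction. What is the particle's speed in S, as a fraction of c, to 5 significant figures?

Relativistic velocity addition: u = (u' + v)/(1 + u'v/c²)
= (0.8803 + 0.9677)/(1 + 0.8803×0.9677) = 1.8480/1.851866 = 0.99791

u ≈ 0.99791c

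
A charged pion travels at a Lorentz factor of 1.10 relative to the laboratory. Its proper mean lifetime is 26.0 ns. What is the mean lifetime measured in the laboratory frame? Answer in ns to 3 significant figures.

γ = 1.10 (given)
Time dilation: Δt = γτ₀ = 1.10 × 26.0 ns = 28.6 ns

Δt ≈ 28.6 ns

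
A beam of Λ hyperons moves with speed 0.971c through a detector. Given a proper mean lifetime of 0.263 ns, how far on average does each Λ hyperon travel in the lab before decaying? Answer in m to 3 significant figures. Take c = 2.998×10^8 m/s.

γ = 1/√(1 − 0.971²) = 4.1827
Dilated lifetime: Δt = γτ₀ = 4.1827 × 0.263 ns = 1.1001 ns
d = vΔt = 0.971c × 1.1001 ns = 2.9111×10^8 m/s × 1.1001×10^-9 s = 0.320 m

d ≈ 0.320 m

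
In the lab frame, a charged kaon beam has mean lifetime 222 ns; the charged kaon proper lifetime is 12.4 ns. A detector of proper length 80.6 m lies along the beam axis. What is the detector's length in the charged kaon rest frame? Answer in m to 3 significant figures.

Time dilation ⇒ γ = Δt/τ₀ = 222/12.4 = 17.903
Length contraction: L = L₀/γ = 80.6/17.903 = 4.50 m

L ≈ 4.50 m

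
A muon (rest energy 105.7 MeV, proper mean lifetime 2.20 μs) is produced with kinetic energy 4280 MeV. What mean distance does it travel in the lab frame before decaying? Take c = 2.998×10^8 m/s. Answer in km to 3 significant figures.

d ≈ 27.4 km

γ = 1 + K/(m₀c²) = 1 + 4280/105.7 = 41.492
β = √(1 − 1/γ²) = 0.99971
Dilated lifetime: γτ₀ = 41.492 × 2.20 μs = 91.282 μs
d = βc·γτ₀ = 0.99971 × (2.998×10^8 m/s) × 9.1282×10^-5 s = 27.4 km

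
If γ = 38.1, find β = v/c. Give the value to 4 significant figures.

β ≈ 0.9997

β = √(1 − 1/γ²) = √(1 − 1/38.1²) = √(0.999311) = 0.9997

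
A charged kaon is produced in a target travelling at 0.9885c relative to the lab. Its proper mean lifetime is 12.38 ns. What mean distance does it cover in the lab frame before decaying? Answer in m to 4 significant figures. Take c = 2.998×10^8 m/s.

γ = 1/√(1 − 0.9885²) = 6.61284
Dilated lifetime: Δt = γτ₀ = 6.61284 × 12.38 ns = 81.8670 ns
d = vΔt = 0.9885c × 81.8670 ns = 2.96352×10^8 m/s × 8.18670×10^-8 s = 24.26 m

d ≈ 24.26 m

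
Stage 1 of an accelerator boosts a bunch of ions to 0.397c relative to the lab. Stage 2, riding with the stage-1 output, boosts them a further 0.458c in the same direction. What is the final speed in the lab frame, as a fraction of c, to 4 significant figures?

u ≈ 0.7235c

Compose boost 2: (0.458 + 0.397)/(1 + 0.458×0.397) = 0.8550/1.18183 = 0.7235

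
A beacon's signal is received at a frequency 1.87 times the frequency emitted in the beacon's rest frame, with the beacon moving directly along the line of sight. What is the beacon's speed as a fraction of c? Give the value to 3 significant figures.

β ≈ 0.555

f_obs/f_src = √((1+β)/(1−β)) = 1.87  ⇒  (1+β)/(1−β) = 3.4969
β = |1 − D²|/(1 + D²) = |1 − 3.4969|/(1 + 3.4969) = 0.555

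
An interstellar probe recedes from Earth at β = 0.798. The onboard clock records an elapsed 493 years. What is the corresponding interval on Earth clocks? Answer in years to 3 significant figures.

γ = 1/√(1 − 0.798²) = 1.6593
Time dilation: Δt = γτ₀ = 1.6593 × 493 years = 818 years

Δt ≈ 818 years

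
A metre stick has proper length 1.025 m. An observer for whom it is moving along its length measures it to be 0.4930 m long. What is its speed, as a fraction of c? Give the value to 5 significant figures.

β ≈ 0.87673

γ = L₀/L = 1.025/0.4930 = 2.079108
β = √(1 − 1/γ²) = 0.87673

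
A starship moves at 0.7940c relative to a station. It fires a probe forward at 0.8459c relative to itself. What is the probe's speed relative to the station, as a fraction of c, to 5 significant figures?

u ≈ 0.98101c

Relativistic velocity addition: u = (u' + v)/(1 + u'v/c²)
= (0.8459 + 0.7940)/(1 + 0.8459×0.7940) = 1.6399/1.671645 = 0.98101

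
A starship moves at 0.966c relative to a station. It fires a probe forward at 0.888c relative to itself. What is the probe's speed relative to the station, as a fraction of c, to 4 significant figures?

Relativistic velocity addition: u = (u' + v)/(1 + u'v/c²)
= (0.888 + 0.966)/(1 + 0.888×0.966) = 1.854/1.85781 = 0.9980

u ≈ 0.9980c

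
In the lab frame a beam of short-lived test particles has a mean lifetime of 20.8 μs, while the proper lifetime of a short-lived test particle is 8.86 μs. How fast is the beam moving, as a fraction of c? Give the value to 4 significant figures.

β ≈ 0.9047

γ = Δt/τ₀ = 20.8/8.86 = 2.34763
β = √(1 − 1/γ²) = √(1 − 1/2.34763²) = 0.9047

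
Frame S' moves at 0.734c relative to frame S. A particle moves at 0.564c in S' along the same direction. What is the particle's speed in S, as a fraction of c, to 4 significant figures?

Relativistic velocity addition: u = (u' + v)/(1 + u'v/c²)
= (0.564 + 0.734)/(1 + 0.564×0.734) = 1.298/1.41398 = 0.9180

u ≈ 0.9180c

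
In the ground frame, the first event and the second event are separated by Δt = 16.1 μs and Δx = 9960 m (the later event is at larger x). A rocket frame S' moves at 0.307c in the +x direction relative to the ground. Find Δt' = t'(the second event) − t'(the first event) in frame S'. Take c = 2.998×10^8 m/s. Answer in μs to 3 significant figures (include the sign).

γ = 1/√(1 − 0.307²) = 1.0507
Δt' = γ(Δt − vΔx/c²) = 1.0507 × (16.1 μs − 0.307×9960 m / (2.998×10^8 m/s))
= 1.0507 × (5.9008 μs) = 6.20 μs

Δt' ≈ 6.20 μs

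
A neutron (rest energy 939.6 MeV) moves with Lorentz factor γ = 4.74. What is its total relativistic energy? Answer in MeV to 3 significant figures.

γ = 4.74 (given)
E = γm₀c² = 4.74 × 939.6 MeV = 4450 MeV

E ≈ 4450 MeV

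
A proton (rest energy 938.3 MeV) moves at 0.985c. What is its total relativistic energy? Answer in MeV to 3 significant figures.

γ = 1/√(1 − 0.985²) = 5.7953
E = γm₀c² = 5.7953 × 938.3 MeV = 5440 MeV

E ≈ 5440 MeV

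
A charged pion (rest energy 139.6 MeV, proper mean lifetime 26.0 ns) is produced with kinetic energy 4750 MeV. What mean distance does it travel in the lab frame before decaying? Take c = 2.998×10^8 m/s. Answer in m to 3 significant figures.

γ = 1 + K/(m₀c²) = 1 + 4750/139.6 = 35.026
β = √(1 − 1/γ²) = 0.99959
Dilated lifetime: γτ₀ = 35.026 × 26.0 ns = 910.67 ns
d = βc·γτ₀ = 0.99959 × (2.998×10^8 m/s) × 9.1067×10^-7 s = 273 m

d ≈ 273 m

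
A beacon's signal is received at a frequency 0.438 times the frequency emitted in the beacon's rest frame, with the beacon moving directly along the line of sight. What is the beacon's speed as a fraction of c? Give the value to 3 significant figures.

f_obs/f_src = √((1−β)/(1+β)) = 0.438  ⇒  (1−β)/(1+β) = 0.19184
β = |1 − D²|/(1 + D²) = |1 − 0.19184|/(1 + 0.19184) = 0.678

β ≈ 0.678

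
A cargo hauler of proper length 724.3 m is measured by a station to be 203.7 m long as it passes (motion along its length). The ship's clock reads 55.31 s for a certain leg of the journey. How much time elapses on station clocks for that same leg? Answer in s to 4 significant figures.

Length contraction ⇒ γ = L₀/L = 724.3/203.7 = 3.55572
Time dilation: Δt = γτ₀ = 3.55572 × 55.31 s = 196.7 s

Δt ≈ 196.7 s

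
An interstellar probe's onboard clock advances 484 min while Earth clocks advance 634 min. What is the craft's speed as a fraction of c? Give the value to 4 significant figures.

γ = Δt/τ₀ = 634/484 = 1.30992
β = √(1 − 1/γ²) = √(1 − 1/1.30992²) = 0.6459

β ≈ 0.6459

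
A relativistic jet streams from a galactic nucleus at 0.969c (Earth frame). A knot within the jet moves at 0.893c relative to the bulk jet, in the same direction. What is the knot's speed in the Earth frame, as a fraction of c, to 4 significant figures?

Relativistic velocity addition: u = (u' + v)/(1 + u'v/c²)
= (0.893 + 0.969)/(1 + 0.893×0.969) = 1.862/1.86532 = 0.9982

u ≈ 0.9982c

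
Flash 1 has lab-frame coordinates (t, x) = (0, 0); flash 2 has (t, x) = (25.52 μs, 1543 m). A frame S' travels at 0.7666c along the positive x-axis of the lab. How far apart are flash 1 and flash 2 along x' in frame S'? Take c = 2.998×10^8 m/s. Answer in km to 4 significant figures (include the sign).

Δx' ≈ -6.731 km

γ = 1/√(1 − 0.7666²) = 1.55733
Δx' = γ(Δx − vΔt) = 1.55733 × (1543 m − 0.7666×(2.998×10^8 m/s)×25.52×10^-6 s)
= 1.55733 × (-4322.18 m) = -6.731 km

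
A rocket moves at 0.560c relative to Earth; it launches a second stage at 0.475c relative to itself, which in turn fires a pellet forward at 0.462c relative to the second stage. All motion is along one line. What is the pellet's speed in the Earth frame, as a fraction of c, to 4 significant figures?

Compose boost 2: (0.475 + 0.560)/(1 + 0.475×0.560) = 1.035/1.26600 = 0.817536
Compose boost 3: (0.462 + 0.817536)/(1 + 0.462×0.817536) = 1.27954/1.37770 = 0.9287

u ≈ 0.9287c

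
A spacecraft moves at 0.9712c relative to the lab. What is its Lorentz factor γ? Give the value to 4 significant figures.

γ = 1/√(1 − β²) = 1/√(1 − 0.9712²) = 1/√(0.0567706) = 4.197

γ ≈ 4.197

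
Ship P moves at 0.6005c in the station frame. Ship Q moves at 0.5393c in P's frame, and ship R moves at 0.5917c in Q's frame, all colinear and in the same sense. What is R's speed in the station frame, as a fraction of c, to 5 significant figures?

u ≈ 0.96239c

Compose boost 2: (0.5393 + 0.6005)/(1 + 0.5393×0.6005) = 1.1398/1.323850 = 0.8609739
Compose boost 3: (0.5917 + 0.8609739)/(1 + 0.5917×0.8609739) = 1.452674/1.509438 = 0.96239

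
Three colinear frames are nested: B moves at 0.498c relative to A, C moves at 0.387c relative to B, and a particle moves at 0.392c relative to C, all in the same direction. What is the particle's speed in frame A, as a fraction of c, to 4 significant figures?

Compose boost 2: (0.387 + 0.498)/(1 + 0.387×0.498) = 0.8850/1.19273 = 0.741998
Compose boost 3: (0.392 + 0.741998)/(1 + 0.392×0.741998) = 1.13400/1.29086 = 0.8785

u ≈ 0.8785c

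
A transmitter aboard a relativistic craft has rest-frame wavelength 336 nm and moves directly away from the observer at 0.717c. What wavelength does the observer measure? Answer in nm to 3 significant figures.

Relativistic Doppler: λ_obs = λ_src √((1+β)/(1−β))
= 336 × √(1.7170/0.28300) = 336 × 2.4632 = 828 nm

λ_obs ≈ 828 nm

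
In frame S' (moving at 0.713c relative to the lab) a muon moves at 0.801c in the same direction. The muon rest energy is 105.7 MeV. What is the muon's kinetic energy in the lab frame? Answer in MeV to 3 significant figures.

u_lab = (0.801 + 0.713)/(1 + 0.801×0.713) = 0.963648
γ = 1/√(1 − 0.963648²) = 3.7429
K = (γ − 1)m₀c² = (3.7429 − 1) × 105.7 = 2.7429 × 105.7 = 290 MeV

K ≈ 290 MeV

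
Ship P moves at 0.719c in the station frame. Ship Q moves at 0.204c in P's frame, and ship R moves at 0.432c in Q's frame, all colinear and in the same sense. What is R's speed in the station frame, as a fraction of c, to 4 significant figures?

Compose boost 2: (0.204 + 0.719)/(1 + 0.204×0.719) = 0.9230/1.14668 = 0.804935
Compose boost 3: (0.432 + 0.804935)/(1 + 0.432×0.804935) = 1.23694/1.34773 = 0.9178

u ≈ 0.9178c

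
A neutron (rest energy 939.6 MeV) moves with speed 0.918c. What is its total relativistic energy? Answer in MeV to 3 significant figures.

E ≈ 2370 MeV

γ = 1/√(1 − 0.918²) = 2.5216
E = γm₀c² = 2.5216 × 939.6 MeV = 2370 MeV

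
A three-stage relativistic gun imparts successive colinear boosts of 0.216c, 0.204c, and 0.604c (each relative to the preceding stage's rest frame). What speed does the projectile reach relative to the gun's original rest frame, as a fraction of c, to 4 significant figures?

Compose boost 2: (0.204 + 0.216)/(1 + 0.204×0.216) = 0.4200/1.04406 = 0.402274
Compose boost 3: (0.604 + 0.402274)/(1 + 0.604×0.402274) = 1.00627/1.24297 = 0.8096

u ≈ 0.8096c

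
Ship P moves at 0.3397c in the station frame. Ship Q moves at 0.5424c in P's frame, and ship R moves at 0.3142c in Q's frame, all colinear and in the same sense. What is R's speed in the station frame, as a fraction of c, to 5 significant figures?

Compose boost 2: (0.5424 + 0.3397)/(1 + 0.5424×0.3397) = 0.88210/1.184253 = 0.7448576
Compose boost 3: (0.3142 + 0.7448576)/(1 + 0.3142×0.7448576) = 1.059058/1.234034 = 0.85821

u ≈ 0.85821c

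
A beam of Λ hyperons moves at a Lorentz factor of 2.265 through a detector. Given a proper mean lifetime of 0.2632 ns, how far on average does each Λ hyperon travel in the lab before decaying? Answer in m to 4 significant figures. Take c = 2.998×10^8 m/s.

β = √(1 − 1/γ²) = √(1 − 1/2.265²) = 0.897261
Dilated lifetime: Δt = γτ₀ = 2.265 × 0.2632 ns = 0.596148 ns
d = vΔt = 0.897261c × 0.596148 ns = 2.68999×10^8 m/s × 5.96148×10^-10 s = 0.1604 m

d ≈ 0.1604 m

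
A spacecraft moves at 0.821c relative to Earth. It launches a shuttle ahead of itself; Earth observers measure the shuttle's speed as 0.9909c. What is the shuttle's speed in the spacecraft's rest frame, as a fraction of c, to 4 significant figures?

u' ≈ 0.9111c

Inverse velocity addition: u' = (u − v)/(1 − uv/c²)
= (0.9909 − 0.821)/(1 − 0.9909×0.821) = 0.1699/0.186471 = 0.9111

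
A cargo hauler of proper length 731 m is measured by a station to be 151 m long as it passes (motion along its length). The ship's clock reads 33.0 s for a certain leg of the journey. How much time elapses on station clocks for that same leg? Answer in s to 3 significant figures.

Length contraction ⇒ γ = L₀/L = 731/151 = 4.8411
Time dilation: Δt = γτ₀ = 4.8411 × 33.0 s = 160 s

Δt ≈ 160 s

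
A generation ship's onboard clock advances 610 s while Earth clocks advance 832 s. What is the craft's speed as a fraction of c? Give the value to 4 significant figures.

β ≈ 0.6800

γ = Δt/τ₀ = 832/610 = 1.36393
β = √(1 − 1/γ²) = √(1 − 1/1.36393²) = 0.6800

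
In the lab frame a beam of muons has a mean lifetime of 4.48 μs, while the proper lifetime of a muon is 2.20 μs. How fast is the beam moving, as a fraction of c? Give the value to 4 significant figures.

β ≈ 0.8711

γ = Δt/τ₀ = 4.48/2.20 = 2.03636
β = √(1 − 1/γ²) = √(1 − 1/2.03636²) = 0.8711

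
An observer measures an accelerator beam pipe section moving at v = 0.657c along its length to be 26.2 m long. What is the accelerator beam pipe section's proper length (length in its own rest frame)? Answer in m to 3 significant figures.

γ = 1/√(1 − 0.657²) = 1.3265
L₀ = γL = 1.3265 × 26.2 = 34.8 m

L₀ ≈ 34.8 m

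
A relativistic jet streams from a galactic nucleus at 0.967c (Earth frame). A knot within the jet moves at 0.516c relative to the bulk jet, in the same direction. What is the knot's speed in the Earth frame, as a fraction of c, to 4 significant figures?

u ≈ 0.9893c

Relativistic velocity addition: u = (u' + v)/(1 + u'v/c²)
= (0.516 + 0.967)/(1 + 0.516×0.967) = 1.483/1.49897 = 0.9893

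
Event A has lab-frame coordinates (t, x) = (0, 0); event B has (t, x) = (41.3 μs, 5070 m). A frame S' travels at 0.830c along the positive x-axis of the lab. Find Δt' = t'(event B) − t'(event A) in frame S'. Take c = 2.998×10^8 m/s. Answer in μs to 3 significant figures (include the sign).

Δt' ≈ 48.9 μs

γ = 1/√(1 − 0.830²) = 1.7929
Δt' = γ(Δt − vΔx/c²) = 1.7929 × (41.3 μs − 0.830×5070 m / (2.998×10^8 m/s))
= 1.7929 × (27.264 μs) = 48.9 μs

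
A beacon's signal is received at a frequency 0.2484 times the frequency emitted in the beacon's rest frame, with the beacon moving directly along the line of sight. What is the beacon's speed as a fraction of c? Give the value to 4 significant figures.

f_obs/f_src = √((1−β)/(1+β)) = 0.2484  ⇒  (1−β)/(1+β) = 0.0617026
β = |1 − D²|/(1 + D²) = |1 − 0.0617026|/(1 + 0.0617026) = 0.8838

β ≈ 0.8838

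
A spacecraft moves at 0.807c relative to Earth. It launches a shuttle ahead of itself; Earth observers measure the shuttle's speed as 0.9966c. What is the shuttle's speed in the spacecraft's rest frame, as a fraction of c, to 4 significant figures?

u' ≈ 0.9686c

Inverse velocity addition: u' = (u − v)/(1 − uv/c²)
= (0.9966 − 0.807)/(1 − 0.9966×0.807) = 0.1896/0.195744 = 0.9686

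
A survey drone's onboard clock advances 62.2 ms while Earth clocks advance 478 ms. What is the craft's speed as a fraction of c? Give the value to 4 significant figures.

γ = Δt/τ₀ = 478/62.2 = 7.68489
β = √(1 − 1/γ²) = √(1 − 1/7.68489²) = 0.9915

β ≈ 0.9915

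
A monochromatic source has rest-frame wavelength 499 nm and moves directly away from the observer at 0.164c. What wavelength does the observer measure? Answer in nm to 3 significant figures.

λ_obs ≈ 589 nm

Relativistic Doppler: λ_obs = λ_src √((1+β)/(1−β))
= 499 × √(1.1640/0.83600) = 499 × 1.1800 = 589 nm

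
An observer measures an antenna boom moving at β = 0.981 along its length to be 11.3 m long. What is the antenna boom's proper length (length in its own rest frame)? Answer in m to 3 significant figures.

γ = 1/√(1 − 0.981²) = 5.1544
L₀ = γL = 5.1544 × 11.3 = 58.2 m

L₀ ≈ 58.2 m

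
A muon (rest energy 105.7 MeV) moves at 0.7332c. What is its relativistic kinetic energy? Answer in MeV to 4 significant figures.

K ≈ 49.74 MeV

γ = 1/√(1 − 0.7332²) = 1.47056
K = (γ − 1)m₀c² = (1.47056 − 1) × 105.7 MeV = 0.470560 × 105.7 MeV = 49.74 MeV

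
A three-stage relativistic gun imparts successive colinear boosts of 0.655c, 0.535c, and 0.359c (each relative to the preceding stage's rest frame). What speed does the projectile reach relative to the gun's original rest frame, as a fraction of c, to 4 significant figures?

Compose boost 2: (0.535 + 0.655)/(1 + 0.535×0.655) = 1.190/1.35042 = 0.881204
Compose boost 3: (0.359 + 0.881204)/(1 + 0.359×0.881204) = 1.24020/1.31635 = 0.9422

u ≈ 0.9422c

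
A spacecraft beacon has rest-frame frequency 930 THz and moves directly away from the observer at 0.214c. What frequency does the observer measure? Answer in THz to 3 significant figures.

Relativistic Doppler: f_obs = f_src √((1−β)/(1+β))
= 930 × √(0.78600/1.2140) = 930 × 0.80464 = 748 THz

f_obs ≈ 748 THz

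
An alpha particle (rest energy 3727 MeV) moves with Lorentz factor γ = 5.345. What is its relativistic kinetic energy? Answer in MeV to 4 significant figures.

K ≈ 16190 MeV

γ = 5.345 (given)
K = (γ − 1)m₀c² = (5.345 − 1) × 3727 MeV = 4.34500 × 3727 MeV = 16190 MeV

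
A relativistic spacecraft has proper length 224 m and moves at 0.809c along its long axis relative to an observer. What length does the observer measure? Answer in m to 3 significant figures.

γ = 1/√(1 − 0.809²) = 1.7012
Length contraction: L = L₀/γ = 224/1.7012 = 132 m

L ≈ 132 m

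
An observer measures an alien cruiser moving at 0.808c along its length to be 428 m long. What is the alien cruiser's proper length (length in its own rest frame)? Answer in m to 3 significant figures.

γ = 1/√(1 − 0.808²) = 1.6973
L₀ = γL = 1.6973 × 428 = 726 m

L₀ ≈ 726 m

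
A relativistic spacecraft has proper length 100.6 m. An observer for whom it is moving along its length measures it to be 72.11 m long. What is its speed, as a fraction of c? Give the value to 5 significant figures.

β ≈ 0.69728

γ = L₀/L = 100.6/72.11 = 1.395091
β = √(1 − 1/γ²) = 0.69728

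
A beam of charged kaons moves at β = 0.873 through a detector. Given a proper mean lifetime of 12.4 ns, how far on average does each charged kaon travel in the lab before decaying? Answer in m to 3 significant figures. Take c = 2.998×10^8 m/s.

d ≈ 6.65 m

γ = 1/√(1 − 0.873²) = 2.0504
Dilated lifetime: Δt = γτ₀ = 2.0504 × 12.4 ns = 25.424 ns
d = vΔt = 0.873c × 25.424 ns = 2.6173×10^8 m/s × 2.5424×10^-8 s = 6.65 m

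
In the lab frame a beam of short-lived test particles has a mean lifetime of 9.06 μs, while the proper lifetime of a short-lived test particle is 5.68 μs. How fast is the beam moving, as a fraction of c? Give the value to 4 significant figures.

β ≈ 0.7791

γ = Δt/τ₀ = 9.06/5.68 = 1.59507
β = √(1 − 1/γ²) = √(1 − 1/1.59507²) = 0.7791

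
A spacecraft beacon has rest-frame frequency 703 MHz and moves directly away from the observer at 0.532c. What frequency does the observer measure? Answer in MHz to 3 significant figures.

f_obs ≈ 389 MHz

Relativistic Doppler: f_obs = f_src √((1−β)/(1+β))
= 703 × √(0.46800/1.5320) = 703 × 0.55271 = 389 MHz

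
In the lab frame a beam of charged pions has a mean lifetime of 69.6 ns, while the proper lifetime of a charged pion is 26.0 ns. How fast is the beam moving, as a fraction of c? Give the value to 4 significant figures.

β ≈ 0.9276

γ = Δt/τ₀ = 69.6/26.0 = 2.67692
β = √(1 − 1/γ²) = √(1 − 1/2.67692²) = 0.9276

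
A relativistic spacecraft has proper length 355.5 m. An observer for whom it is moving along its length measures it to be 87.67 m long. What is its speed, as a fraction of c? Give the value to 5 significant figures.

γ = L₀/L = 355.5/87.67 = 4.054979
β = √(1 − 1/γ²) = 0.96911

β ≈ 0.96911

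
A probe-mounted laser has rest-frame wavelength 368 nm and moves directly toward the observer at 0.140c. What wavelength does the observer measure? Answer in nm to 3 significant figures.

Relativistic Doppler: λ_obs = λ_src √((1−β)/(1+β))
= 368 × √(0.86000/1.1400) = 368 × 0.86855 = 320 nm

λ_obs ≈ 320 nm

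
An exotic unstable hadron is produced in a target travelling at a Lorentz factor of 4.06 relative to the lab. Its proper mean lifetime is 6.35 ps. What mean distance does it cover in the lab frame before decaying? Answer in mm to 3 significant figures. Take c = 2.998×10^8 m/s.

d ≈ 7.49 mm

β = √(1 − 1/γ²) = √(1 − 1/4.06²) = 0.96919
Dilated lifetime: Δt = γτ₀ = 4.06 × 6.35 ps = 25.781 ps
d = vΔt = 0.96919c × 25.781 ps = 2.9056×10^8 m/s × 2.5781×10^-11 s = 7.49 mm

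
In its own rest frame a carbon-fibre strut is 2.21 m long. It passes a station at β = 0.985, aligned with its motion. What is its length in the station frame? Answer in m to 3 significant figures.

L ≈ 0.381 m

γ = 1/√(1 − 0.985²) = 5.7953
Length contraction: L = L₀/γ = 2.21/5.7953 = 0.381 m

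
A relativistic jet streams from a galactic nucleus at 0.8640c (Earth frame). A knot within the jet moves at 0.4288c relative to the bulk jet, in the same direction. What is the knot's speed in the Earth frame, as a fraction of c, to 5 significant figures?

Relativistic velocity addition: u = (u' + v)/(1 + u'v/c²)
= (0.4288 + 0.8640)/(1 + 0.4288×0.8640) = 1.2928/1.370483 = 0.94332

u ≈ 0.94332c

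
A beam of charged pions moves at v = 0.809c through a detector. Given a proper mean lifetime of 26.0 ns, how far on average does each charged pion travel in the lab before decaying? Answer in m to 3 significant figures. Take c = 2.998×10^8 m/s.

γ = 1/√(1 − 0.809²) = 1.7012
Dilated lifetime: Δt = γτ₀ = 1.7012 × 26.0 ns = 44.232 ns
d = vΔt = 0.809c × 44.232 ns = 2.4254×10^8 m/s × 4.4232×10^-8 s = 10.7 m

d ≈ 10.7 m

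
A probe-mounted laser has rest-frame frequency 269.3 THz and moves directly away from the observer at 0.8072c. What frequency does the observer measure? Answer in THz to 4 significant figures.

Relativistic Doppler: f_obs = f_src √((1−β)/(1+β))
= 269.3 × √(0.192800/1.80720) = 269.3 × 0.326626 = 87.96 THz

f_obs ≈ 87.96 THz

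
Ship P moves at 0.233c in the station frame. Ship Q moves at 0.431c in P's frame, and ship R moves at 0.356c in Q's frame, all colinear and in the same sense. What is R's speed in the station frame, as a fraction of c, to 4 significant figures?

Compose boost 2: (0.431 + 0.233)/(1 + 0.431×0.233) = 0.6640/1.10042 = 0.603404
Compose boost 3: (0.356 + 0.603404)/(1 + 0.356×0.603404) = 0.959404/1.21481 = 0.7898

u ≈ 0.7898c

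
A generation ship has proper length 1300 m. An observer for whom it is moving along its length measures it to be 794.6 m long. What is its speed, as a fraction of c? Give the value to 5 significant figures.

γ = L₀/L = 1300/794.6 = 1.636043
β = √(1 − 1/γ²) = 0.79145

β ≈ 0.79145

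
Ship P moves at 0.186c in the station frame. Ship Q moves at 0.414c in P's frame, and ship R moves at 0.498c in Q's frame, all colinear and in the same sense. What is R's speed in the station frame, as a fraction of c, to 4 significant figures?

u ≈ 0.8260c

Compose boost 2: (0.414 + 0.186)/(1 + 0.414×0.186) = 0.6000/1.07700 = 0.557101
Compose boost 3: (0.498 + 0.557101)/(1 + 0.498×0.557101) = 1.05510/1.27744 = 0.8260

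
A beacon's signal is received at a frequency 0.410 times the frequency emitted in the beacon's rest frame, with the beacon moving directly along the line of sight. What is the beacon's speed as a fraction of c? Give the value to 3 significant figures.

β ≈ 0.712

f_obs/f_src = √((1−β)/(1+β)) = 0.410  ⇒  (1−β)/(1+β) = 0.16810
β = |1 − D²|/(1 + D²) = |1 − 0.16810|/(1 + 0.16810) = 0.712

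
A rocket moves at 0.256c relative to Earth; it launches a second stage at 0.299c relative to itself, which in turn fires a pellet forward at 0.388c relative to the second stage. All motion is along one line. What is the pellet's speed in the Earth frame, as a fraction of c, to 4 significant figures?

Compose boost 2: (0.299 + 0.256)/(1 + 0.299×0.256) = 0.5550/1.07654 = 0.515539
Compose boost 3: (0.388 + 0.515539)/(1 + 0.388×0.515539) = 0.903539/1.20003 = 0.7529

u ≈ 0.7529c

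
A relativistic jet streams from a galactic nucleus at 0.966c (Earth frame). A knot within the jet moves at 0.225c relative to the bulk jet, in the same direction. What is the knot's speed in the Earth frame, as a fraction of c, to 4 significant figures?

Relativistic velocity addition: u = (u' + v)/(1 + u'v/c²)
= (0.225 + 0.966)/(1 + 0.225×0.966) = 1.191/1.21735 = 0.9784

u ≈ 0.9784c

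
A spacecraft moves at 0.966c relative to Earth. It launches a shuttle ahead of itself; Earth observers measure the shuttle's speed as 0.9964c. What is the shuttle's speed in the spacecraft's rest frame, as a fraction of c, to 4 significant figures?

Inverse velocity addition: u' = (u − v)/(1 − uv/c²)
= (0.9964 − 0.966)/(1 − 0.9964×0.966) = 0.03040/0.0374776 = 0.8112

u' ≈ 0.8112c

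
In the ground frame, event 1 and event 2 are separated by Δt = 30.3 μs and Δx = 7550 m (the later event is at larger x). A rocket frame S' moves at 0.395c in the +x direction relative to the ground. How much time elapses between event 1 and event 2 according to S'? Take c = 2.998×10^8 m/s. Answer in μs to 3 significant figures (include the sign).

γ = 1/√(1 − 0.395²) = 1.0885
Δt' = γ(Δt − vΔx/c²) = 1.0885 × (30.3 μs − 0.395×7550 m / (2.998×10^8 m/s))
= 1.0885 × (20.353 μs) = 22.2 μs

Δt' ≈ 22.2 μs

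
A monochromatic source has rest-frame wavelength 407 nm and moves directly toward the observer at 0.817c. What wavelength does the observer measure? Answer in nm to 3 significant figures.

λ_obs ≈ 129 nm

Relativistic Doppler: λ_obs = λ_src √((1−β)/(1+β))
= 407 × √(0.18300/1.8170) = 407 × 0.31736 = 129 nm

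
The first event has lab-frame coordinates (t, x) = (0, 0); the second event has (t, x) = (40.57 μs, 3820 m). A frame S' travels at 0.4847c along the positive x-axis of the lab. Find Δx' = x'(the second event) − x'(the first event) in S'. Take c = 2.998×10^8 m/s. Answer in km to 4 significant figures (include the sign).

γ = 1/√(1 − 0.4847²) = 1.14327
Δx' = γ(Δx − vΔt) = 1.14327 × (3820 m − 0.4847×(2.998×10^8 m/s)×40.57×10^-6 s)
= 1.14327 × (-2075.35 m) = -2.373 km

Δx' ≈ -2.373 km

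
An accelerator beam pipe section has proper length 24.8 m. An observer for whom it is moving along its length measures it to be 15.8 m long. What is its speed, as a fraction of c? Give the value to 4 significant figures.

γ = L₀/L = 24.8/15.8 = 1.56962
β = √(1 − 1/γ²) = 0.7708

β ≈ 0.7708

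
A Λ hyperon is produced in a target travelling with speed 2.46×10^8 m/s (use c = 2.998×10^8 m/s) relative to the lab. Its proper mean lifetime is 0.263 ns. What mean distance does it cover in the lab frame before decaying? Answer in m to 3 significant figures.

β = v/c = 2.46×10^8 / 2.998×10^8 = 0.82055
γ = 1/√(1 − 0.82055²) = 1.7495
Dilated lifetime: Δt = γτ₀ = 1.7495 × 0.263 ns = 0.46013 ns
d = vΔt = 0.82055c × 0.46013 ns = 2.4600×10^8 m/s × 4.6013×10^-10 s = 0.113 m

d ≈ 0.113 m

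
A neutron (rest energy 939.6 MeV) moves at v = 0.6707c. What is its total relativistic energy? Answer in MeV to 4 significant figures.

γ = 1/√(1 − 0.6707²) = 1.34820
E = γm₀c² = 1.34820 × 939.6 MeV = 1267 MeV

E ≈ 1267 MeV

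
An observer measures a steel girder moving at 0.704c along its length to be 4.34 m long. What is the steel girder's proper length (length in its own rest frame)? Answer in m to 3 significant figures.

L₀ ≈ 6.11 m

γ = 1/√(1 − 0.704²) = 1.4081
L₀ = γL = 1.4081 × 4.34 = 6.11 m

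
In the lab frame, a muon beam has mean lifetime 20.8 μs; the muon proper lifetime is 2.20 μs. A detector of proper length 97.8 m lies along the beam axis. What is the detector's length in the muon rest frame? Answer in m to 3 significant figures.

Time dilation ⇒ γ = Δt/τ₀ = 20.8/2.20 = 9.4545
Length contraction: L = L₀/γ = 97.8/9.4545 = 10.3 m

L ≈ 10.3 m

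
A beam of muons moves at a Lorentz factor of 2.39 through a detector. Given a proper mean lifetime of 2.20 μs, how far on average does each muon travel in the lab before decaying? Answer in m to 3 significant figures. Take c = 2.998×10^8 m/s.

d ≈ 1430 m

β = √(1 − 1/γ²) = √(1 − 1/2.39²) = 0.90826
Dilated lifetime: Δt = γτ₀ = 2.39 × 2.20 μs = 5.2580 μs
d = vΔt = 0.90826c × 5.2580 μs = 2.7230×10^8 m/s × 5.2580×10^-6 s = 1430 m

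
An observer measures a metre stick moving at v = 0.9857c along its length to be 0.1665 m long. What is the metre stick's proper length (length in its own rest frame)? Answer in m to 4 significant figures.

γ = 1/√(1 − 0.9857²) = 5.93438
L₀ = γL = 5.93438 × 0.1665 = 0.9881 m

L₀ ≈ 0.9881 m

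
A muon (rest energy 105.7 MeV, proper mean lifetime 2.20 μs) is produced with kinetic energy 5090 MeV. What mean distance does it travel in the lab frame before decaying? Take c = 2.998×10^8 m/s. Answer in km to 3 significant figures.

γ = 1 + K/(m₀c²) = 1 + 5090/105.7 = 49.155
β = √(1 − 1/γ²) = 0.99979
Dilated lifetime: γτ₀ = 49.155 × 2.20 μs = 108.14 μs
d = βc·γτ₀ = 0.99979 × (2.998×10^8 m/s) × 0.00010814 s = 32.4 km

d ≈ 32.4 km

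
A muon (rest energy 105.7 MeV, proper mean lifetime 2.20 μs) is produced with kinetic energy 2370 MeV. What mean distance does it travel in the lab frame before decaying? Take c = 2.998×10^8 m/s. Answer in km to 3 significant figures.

d ≈ 15.4 km

γ = 1 + K/(m₀c²) = 1 + 2370/105.7 = 23.422
β = √(1 − 1/γ²) = 0.99909
Dilated lifetime: γτ₀ = 23.422 × 2.20 μs = 51.528 μs
d = βc·γτ₀ = 0.99909 × (2.998×10^8 m/s) × 5.1528×10^-5 s = 15.4 km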